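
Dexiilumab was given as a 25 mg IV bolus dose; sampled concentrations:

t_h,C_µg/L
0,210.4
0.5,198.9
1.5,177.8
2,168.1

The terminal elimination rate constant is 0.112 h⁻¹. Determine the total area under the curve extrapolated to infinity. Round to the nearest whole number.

AUC = 1878 µg/L·h

Trapezoidal AUC_0→2:
  [0→0.5]: (210.4+198.9)/2 × 0.5 = 102.325
  [0.5→1.5]: (198.9+177.8)/2 × 1 = 188.35
  [1.5→2]: (177.8+168.1)/2 × 0.5 = 86.475
  Sum = 377.15 µg/L·h
Extrapolated tail: C_last / k_e = 168.1 / 0.112 = 1500.893
AUC_0→∞ = 377.15 + 1500.893 = 1878.043 µg/L·h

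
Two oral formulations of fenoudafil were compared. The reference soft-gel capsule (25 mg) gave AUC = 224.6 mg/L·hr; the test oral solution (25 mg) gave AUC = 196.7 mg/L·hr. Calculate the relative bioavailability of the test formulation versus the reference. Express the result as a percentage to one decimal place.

F_rel = (AUC_test/D_test) / (AUC_ref/D_ref)
      = (196.7/25) / (224.6/25)
      = 7.868 / 8.984 = 0.8758 = 87.58%

F_rel = 87.6%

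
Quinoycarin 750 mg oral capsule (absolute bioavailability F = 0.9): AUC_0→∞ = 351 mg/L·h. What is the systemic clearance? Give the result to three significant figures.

CL = F × Dose / AUC_0→∞
   = 0.9 × 750 / 351 = 1.92308 L/h

CL = 1.92 L/h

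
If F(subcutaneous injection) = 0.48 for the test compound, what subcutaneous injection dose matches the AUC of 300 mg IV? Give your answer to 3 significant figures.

For equal systemic exposure: F × D_ev = D_iv
D_ev = D_iv / F = 300 / 0.48 = 625 mg

D_subcutaneous = 625 mg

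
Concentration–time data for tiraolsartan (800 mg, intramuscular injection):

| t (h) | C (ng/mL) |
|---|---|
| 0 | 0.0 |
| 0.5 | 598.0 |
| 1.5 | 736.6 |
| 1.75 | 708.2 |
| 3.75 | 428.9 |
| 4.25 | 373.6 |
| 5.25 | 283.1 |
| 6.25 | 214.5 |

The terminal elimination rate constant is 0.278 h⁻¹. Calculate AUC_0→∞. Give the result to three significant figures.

AUC = 3680 ng/mL·h

Trapezoidal AUC_0→6.25:
  [0→0.5]: (0.0+598.0)/2 × 0.5 = 149.5
  [0.5→1.5]: (598.0+736.6)/2 × 1 = 667.3
  [1.5→1.75]: (736.6+708.2)/2 × 0.25 = 180.6
  [1.75→3.75]: (708.2+428.9)/2 × 2 = 1137.1
  [3.75→4.25]: (428.9+373.6)/2 × 0.5 = 200.625
  [4.25→5.25]: (373.6+283.1)/2 × 1 = 328.35
  [5.25→6.25]: (283.1+214.5)/2 × 1 = 248.8
  Sum = 2912.275 ng/mL·h
Extrapolated tail: C_last / k_e = 214.5 / 0.278 = 771.583
AUC_0→∞ = 2912.275 + 771.583 = 3683.858 ng/mL·h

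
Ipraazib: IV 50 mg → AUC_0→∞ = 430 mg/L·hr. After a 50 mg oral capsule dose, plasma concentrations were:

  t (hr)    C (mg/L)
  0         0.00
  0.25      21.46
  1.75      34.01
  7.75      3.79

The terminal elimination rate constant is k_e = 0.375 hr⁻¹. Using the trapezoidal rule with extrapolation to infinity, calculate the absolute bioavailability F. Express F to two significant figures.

F = 0.39

Trapezoidal AUC_0→7.75 (oral capsule):
  [0→0.25]: (0.00+21.46)/2 × 0.25 = 2.6825
  [0.25→1.75]: (21.46+34.01)/2 × 1.5 = 41.6025
  [1.75→7.75]: (34.01+3.79)/2 × 6 = 113.4
  Sum = 157.685 mg/L·hr
Tail: C_last/k_e = 3.79/0.375 = 10.107
AUC_0→∞ (oral capsule) = 157.685 + 10.107 = 167.792 mg/L·hr
F = (AUC_ev/D_ev)/(AUC_iv/D_iv) = (167.792/50)/(430/50) = 3.35584/8.6 = 0.3902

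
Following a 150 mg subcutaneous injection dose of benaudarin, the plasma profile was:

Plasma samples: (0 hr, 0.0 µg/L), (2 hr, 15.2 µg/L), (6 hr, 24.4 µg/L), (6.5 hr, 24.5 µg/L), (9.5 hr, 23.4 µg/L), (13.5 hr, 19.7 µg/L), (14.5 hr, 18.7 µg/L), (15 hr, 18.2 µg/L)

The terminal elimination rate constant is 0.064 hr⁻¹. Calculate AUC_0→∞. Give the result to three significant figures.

AUC = 577 µg/L·hr

Trapezoidal AUC_0→15:
  [0→2]: (0.0+15.2)/2 × 2 = 15.2
  [2→6]: (15.2+24.4)/2 × 4 = 79.2
  [6→6.5]: (24.4+24.5)/2 × 0.5 = 12.225
  [6.5→9.5]: (24.5+23.4)/2 × 3 = 71.85
  [9.5→13.5]: (23.4+19.7)/2 × 4 = 86.2
  [13.5→14.5]: (19.7+18.7)/2 × 1 = 19.2
  [14.5→15]: (18.7+18.2)/2 × 0.5 = 9.225
  Sum = 293.1 µg/L·hr
Extrapolated tail: C_last / k_e = 18.2 / 0.064 = 284.375
AUC_0→∞ = 293.1 + 284.375 = 577.475 µg/L·hr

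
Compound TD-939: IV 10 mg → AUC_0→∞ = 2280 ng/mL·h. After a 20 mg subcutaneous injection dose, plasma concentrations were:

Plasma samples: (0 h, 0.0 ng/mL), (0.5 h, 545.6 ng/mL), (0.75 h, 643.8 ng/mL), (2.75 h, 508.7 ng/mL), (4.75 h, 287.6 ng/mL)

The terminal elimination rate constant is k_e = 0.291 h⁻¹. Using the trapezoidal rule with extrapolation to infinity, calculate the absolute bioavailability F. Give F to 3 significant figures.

F = 0.707

Trapezoidal AUC_0→4.75 (subcutaneous injection):
  [0→0.5]: (0.0+545.6)/2 × 0.5 = 136.4
  [0.5→0.75]: (545.6+643.8)/2 × 0.25 = 148.675
  [0.75→2.75]: (643.8+508.7)/2 × 2 = 1152.5
  [2.75→4.75]: (508.7+287.6)/2 × 2 = 796.3
  Sum = 2233.875 ng/mL·h
Tail: C_last/k_e = 287.6/0.291 = 988.316
AUC_0→∞ (subcutaneous injection) = 2233.875 + 988.316 = 3222.191 ng/mL·h
F = (AUC_ev/D_ev)/(AUC_iv/D_iv) = (3222.191/20)/(2280/10) = 161.10955/228 = 0.7066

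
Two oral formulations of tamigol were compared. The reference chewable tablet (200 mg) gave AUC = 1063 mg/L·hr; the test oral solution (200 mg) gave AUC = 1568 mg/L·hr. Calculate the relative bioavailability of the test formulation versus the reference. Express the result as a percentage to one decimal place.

F_rel = (AUC_test/D_test) / (AUC_ref/D_ref)
      = (1568/200) / (1063/200)
      = 7.84 / 5.315 = 1.4751 = 147.51%

F_rel = 147.5%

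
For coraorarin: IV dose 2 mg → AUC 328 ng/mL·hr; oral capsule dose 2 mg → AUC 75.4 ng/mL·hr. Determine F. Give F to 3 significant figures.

F = (AUC_ev / D_ev) / (AUC_iv / D_iv)
  = (75.4/2) / (328/2)
  = 37.7 / 164 = 0.2299

F = 0.230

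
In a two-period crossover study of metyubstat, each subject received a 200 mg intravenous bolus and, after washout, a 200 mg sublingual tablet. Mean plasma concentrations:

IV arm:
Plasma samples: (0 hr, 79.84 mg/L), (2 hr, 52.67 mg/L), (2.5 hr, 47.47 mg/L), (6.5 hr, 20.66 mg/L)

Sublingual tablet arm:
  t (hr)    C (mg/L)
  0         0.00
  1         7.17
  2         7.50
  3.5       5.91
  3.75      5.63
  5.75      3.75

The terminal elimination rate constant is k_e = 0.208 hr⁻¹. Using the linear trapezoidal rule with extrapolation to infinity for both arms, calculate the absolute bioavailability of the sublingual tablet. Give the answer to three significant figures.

F = 0.127

Trapezoidal AUC_0→6.5 (IV):
  [0→2]: (79.84+52.67)/2 × 2 = 132.51
  [2→2.5]: (52.67+47.47)/2 × 0.5 = 25.035
  [2.5→6.5]: (47.47+20.66)/2 × 4 = 136.26
  Sum = 293.805 mg/L·hr
IV tail: 20.66/0.208 = 99.327; AUC_iv,0→∞ = 293.805 + 99.327 = 393.132 mg/L·hr
Trapezoidal AUC_0→5.75 (sublingual tablet):
  [0→1]: (0.00+7.17)/2 × 1 = 3.585
  [1→2]: (7.17+7.50)/2 × 1 = 7.335
  [2→3.5]: (7.50+5.91)/2 × 1.5 = 10.0575
  [3.5→3.75]: (5.91+5.63)/2 × 0.25 = 1.4425
  [3.75→5.75]: (5.63+3.75)/2 × 2 = 9.38
  Sum = 31.8 mg/L·hr
sublingual tablet tail: 3.75/0.208 = 18.029; AUC_ev,0→∞ = 31.8 + 18.029 = 49.829 mg/L·hr
F = (AUC_ev/D_ev)/(AUC_iv/D_iv) = (49.829/200)/(393.132/200) = 0.249145/1.96566 = 0.1267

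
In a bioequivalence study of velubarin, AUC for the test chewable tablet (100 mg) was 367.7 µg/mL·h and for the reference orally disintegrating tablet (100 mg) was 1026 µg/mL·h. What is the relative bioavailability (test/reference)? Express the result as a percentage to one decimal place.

F_rel = (AUC_test/D_test) / (AUC_ref/D_ref)
      = (367.7/100) / (1026/100)
      = 3.677 / 10.26 = 0.3584 = 35.84%

F_rel = 35.8%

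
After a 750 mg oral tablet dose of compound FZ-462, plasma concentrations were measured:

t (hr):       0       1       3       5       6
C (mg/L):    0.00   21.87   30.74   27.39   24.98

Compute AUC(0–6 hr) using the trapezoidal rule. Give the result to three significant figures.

Trapezoidal AUC_0→6:
  [0→1]: (0.00+21.87)/2 × 1 = 10.935
  [1→3]: (21.87+30.74)/2 × 2 = 52.61
  [3→5]: (30.74+27.39)/2 × 2 = 58.13
  [5→6]: (27.39+24.98)/2 × 1 = 26.185
  Sum = 147.86 mg/L·hr

AUC = 148 mg/L·hr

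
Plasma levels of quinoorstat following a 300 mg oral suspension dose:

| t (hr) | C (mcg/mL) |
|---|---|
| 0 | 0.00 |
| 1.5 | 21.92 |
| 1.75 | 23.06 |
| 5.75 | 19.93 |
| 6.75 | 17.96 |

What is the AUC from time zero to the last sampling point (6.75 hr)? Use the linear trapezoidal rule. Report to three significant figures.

AUC = 127 mcg/mL·hr

Trapezoidal AUC_0→6.75:
  [0→1.5]: (0.00+21.92)/2 × 1.5 = 16.44
  [1.5→1.75]: (21.92+23.06)/2 × 0.25 = 5.6225
  [1.75→5.75]: (23.06+19.93)/2 × 4 = 85.98
  [5.75→6.75]: (19.93+17.96)/2 × 1 = 18.945
  Sum = 126.9875 mcg/mL·hr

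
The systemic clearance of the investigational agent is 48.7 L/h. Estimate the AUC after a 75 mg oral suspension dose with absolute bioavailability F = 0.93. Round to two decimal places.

AUC_0→∞ = F × Dose / CL
        = 0.93 × 75 / 48.7 = 1.43224 mg/L·h

AUC = 1.43 mg/L·h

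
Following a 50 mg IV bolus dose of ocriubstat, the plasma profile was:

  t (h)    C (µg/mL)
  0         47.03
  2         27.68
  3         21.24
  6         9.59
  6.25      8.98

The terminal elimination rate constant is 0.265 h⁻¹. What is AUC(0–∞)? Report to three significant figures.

AUC = 182 µg/mL·h

Trapezoidal AUC_0→6.25:
  [0→2]: (47.03+27.68)/2 × 2 = 74.71
  [2→3]: (27.68+21.24)/2 × 1 = 24.46
  [3→6]: (21.24+9.59)/2 × 3 = 46.245
  [6→6.25]: (9.59+8.98)/2 × 0.25 = 2.32125
  Sum = 147.73625 µg/mL·h
Extrapolated tail: C_last / k_e = 8.98 / 0.265 = 33.887
AUC_0→∞ = 147.73625 + 33.887 = 181.62325 µg/mL·h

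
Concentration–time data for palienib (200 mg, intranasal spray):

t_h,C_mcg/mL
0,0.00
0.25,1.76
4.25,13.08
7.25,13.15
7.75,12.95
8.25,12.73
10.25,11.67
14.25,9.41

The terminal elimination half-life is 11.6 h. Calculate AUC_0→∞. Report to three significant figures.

Trapezoidal AUC_0→14.25:
  [0→0.25]: (0.00+1.76)/2 × 0.25 = 0.22
  [0.25→4.25]: (1.76+13.08)/2 × 4 = 29.68
  [4.25→7.25]: (13.08+13.15)/2 × 3 = 39.345
  [7.25→7.75]: (13.15+12.95)/2 × 0.5 = 6.525
  [7.75→8.25]: (12.95+12.73)/2 × 0.5 = 6.42
  [8.25→10.25]: (12.73+11.67)/2 × 2 = 24.4
  [10.25→14.25]: (11.67+9.41)/2 × 4 = 42.16
  Sum = 148.75 mcg/mL·h
k_e = ln2 / t½ = 0.693147 / 11.6 = 0.0598 h^-1
Extrapolated tail: C_last / k_e = 9.41 / 0.0598 = 157.358
AUC_0→∞ = 148.75 + 157.358 = 306.108 mcg/mL·h

AUC = 306 mcg/mL·h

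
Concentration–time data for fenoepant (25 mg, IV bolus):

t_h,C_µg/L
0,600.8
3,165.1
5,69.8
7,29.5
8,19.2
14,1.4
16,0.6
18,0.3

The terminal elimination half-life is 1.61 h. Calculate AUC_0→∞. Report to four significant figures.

AUC = 1573 µg/L·h

Trapezoidal AUC_0→18:
  [0→3]: (600.8+165.1)/2 × 3 = 1148.85
  [3→5]: (165.1+69.8)/2 × 2 = 234.9
  [5→7]: (69.8+29.5)/2 × 2 = 99.3
  [7→8]: (29.5+19.2)/2 × 1 = 24.35
  [8→14]: (19.2+1.4)/2 × 6 = 61.8
  [14→16]: (1.4+0.6)/2 × 2 = 2.0
  [16→18]: (0.6+0.3)/2 × 2 = 0.9
  Sum = 1572.1 µg/L·h
k_e = ln2 / t½ = 0.693147 / 1.61 = 0.4305 h^-1
Extrapolated tail: C_last / k_e = 0.3 / 0.4305 = 0.697
AUC_0→∞ = 1572.1 + 0.697 = 1572.797 µg/L·h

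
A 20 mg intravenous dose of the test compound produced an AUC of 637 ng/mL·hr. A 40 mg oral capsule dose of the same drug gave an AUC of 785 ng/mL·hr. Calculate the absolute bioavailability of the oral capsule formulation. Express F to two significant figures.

F = (AUC_ev / D_ev) / (AUC_iv / D_iv)
  = (785/40) / (637/20)
  = 19.625 / 31.85 = 0.6162

F = 0.62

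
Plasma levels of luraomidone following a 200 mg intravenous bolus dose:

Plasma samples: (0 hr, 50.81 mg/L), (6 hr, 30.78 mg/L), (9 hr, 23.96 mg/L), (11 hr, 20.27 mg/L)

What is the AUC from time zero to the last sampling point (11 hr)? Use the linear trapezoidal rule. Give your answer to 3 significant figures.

Trapezoidal AUC_0→11:
  [0→6]: (50.81+30.78)/2 × 6 = 244.77
  [6→9]: (30.78+23.96)/2 × 3 = 82.11
  [9→11]: (23.96+20.27)/2 × 2 = 44.23
  Sum = 371.11 mg/L·hr

AUC = 371 mg/L·hr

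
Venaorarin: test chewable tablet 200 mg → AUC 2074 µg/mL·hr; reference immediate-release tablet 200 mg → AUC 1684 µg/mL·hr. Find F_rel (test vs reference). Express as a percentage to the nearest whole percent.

F_rel = (AUC_test/D_test) / (AUC_ref/D_ref)
      = (2074/200) / (1684/200)
      = 10.37 / 8.42 = 1.2316 = 123.16%

F_rel = 123%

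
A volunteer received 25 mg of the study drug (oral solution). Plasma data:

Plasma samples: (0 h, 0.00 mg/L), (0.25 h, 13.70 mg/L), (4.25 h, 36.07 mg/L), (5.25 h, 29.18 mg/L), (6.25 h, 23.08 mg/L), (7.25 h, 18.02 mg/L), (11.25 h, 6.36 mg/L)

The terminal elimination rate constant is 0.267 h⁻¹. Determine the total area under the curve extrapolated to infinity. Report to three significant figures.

Trapezoidal AUC_0→11.25:
  [0→0.25]: (0.00+13.70)/2 × 0.25 = 1.7125
  [0.25→4.25]: (13.70+36.07)/2 × 4 = 99.54
  [4.25→5.25]: (36.07+29.18)/2 × 1 = 32.625
  [5.25→6.25]: (29.18+23.08)/2 × 1 = 26.13
  [6.25→7.25]: (23.08+18.02)/2 × 1 = 20.55
  [7.25→11.25]: (18.02+6.36)/2 × 4 = 48.76
  Sum = 229.3175 mg/L·h
Extrapolated tail: C_last / k_e = 6.36 / 0.267 = 23.820
AUC_0→∞ = 229.3175 + 23.820 = 253.1375 mg/L·h

AUC = 253 mg/L·h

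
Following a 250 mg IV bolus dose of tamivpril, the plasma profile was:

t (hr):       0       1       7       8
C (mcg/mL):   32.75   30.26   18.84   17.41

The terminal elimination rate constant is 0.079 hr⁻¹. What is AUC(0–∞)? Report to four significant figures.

AUC = 417.3 mcg/mL·hr

Trapezoidal AUC_0→8:
  [0→1]: (32.75+30.26)/2 × 1 = 31.505
  [1→7]: (30.26+18.84)/2 × 6 = 147.3
  [7→8]: (18.84+17.41)/2 × 1 = 18.125
  Sum = 196.93 mcg/mL·hr
Extrapolated tail: C_last / k_e = 17.41 / 0.079 = 220.380
AUC_0→∞ = 196.93 + 220.380 = 417.31 mcg/mL·hr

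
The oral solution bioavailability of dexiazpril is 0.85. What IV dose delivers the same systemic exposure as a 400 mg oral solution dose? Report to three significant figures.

D_iv = 340 mg

Systemic exposure from an extravascular dose = F × D_ev, so the equivalent IV dose is F × D_ev.
D_iv = F × D_ev = 0.85 × 400 = 340 mg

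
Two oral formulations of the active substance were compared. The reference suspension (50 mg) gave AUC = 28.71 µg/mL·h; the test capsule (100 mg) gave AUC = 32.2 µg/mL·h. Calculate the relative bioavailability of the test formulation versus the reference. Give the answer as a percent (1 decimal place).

F_rel = 56.1%

F_rel = (AUC_test/D_test) / (AUC_ref/D_ref)
      = (32.2/100) / (28.71/50)
      = 0.322 / 0.5742 = 0.5608 = 56.08%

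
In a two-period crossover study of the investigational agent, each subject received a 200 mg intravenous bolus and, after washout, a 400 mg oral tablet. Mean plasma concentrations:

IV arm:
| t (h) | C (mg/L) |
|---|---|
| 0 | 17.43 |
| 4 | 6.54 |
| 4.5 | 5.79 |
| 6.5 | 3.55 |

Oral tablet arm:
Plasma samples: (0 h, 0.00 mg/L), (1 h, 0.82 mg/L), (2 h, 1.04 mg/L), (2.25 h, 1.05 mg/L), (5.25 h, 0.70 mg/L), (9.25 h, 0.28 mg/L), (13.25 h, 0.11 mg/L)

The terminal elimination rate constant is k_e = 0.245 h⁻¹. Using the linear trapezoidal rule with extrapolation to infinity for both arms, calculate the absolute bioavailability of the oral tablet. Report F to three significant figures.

F = 0.0495

Trapezoidal AUC_0→6.5 (IV):
  [0→4]: (17.43+6.54)/2 × 4 = 47.94
  [4→4.5]: (6.54+5.79)/2 × 0.5 = 3.0825
  [4.5→6.5]: (5.79+3.55)/2 × 2 = 9.34
  Sum = 60.3625 mg/L·h
IV tail: 3.55/0.245 = 14.490; AUC_iv,0→∞ = 60.3625 + 14.490 = 74.8525 mg/L·h
Trapezoidal AUC_0→13.25 (oral tablet):
  [0→1]: (0.00+0.82)/2 × 1 = 0.41
  [1→2]: (0.82+1.04)/2 × 1 = 0.93
  [2→2.25]: (1.04+1.05)/2 × 0.25 = 0.26125
  [2.25→5.25]: (1.05+0.70)/2 × 3 = 2.625
  [5.25→9.25]: (0.70+0.28)/2 × 4 = 1.96
  [9.25→13.25]: (0.28+0.11)/2 × 4 = 0.78
  Sum = 6.96625 mg/L·h
oral tablet tail: 0.11/0.245 = 0.449; AUC_ev,0→∞ = 6.96625 + 0.449 = 7.41525 mg/L·h
F = (AUC_ev/D_ev)/(AUC_iv/D_iv) = (7.41525/400)/(74.8525/200) = 0.018538125/0.3742625 = 0.0495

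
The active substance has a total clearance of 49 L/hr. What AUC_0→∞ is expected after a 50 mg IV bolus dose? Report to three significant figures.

AUC = 1.02 mg/L·hr

AUC_0→∞ = Dose_iv / CL
        = 50 / 49 = 1.02041 mg/L·hr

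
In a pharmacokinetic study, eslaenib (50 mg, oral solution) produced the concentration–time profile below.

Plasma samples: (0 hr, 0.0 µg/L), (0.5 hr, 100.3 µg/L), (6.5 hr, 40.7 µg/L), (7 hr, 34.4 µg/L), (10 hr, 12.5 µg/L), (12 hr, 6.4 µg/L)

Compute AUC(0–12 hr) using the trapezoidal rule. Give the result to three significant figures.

AUC = 556 µg/L·hr

Trapezoidal AUC_0→12:
  [0→0.5]: (0.0+100.3)/2 × 0.5 = 25.075
  [0.5→6.5]: (100.3+40.7)/2 × 6 = 423.0
  [6.5→7]: (40.7+34.4)/2 × 0.5 = 18.775
  [7→10]: (34.4+12.5)/2 × 3 = 70.35
  [10→12]: (12.5+6.4)/2 × 2 = 18.9
  Sum = 556.1 µg/L·hr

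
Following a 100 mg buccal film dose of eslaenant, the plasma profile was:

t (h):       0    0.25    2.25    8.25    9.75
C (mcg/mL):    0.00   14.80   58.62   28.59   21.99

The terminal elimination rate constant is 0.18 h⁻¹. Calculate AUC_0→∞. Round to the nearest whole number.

Trapezoidal AUC_0→9.75:
  [0→0.25]: (0.00+14.80)/2 × 0.25 = 1.85
  [0.25→2.25]: (14.80+58.62)/2 × 2 = 73.42
  [2.25→8.25]: (58.62+28.59)/2 × 6 = 261.63
  [8.25→9.75]: (28.59+21.99)/2 × 1.5 = 37.935
  Sum = 374.835 mcg/mL·h
Extrapolated tail: C_last / k_e = 21.99 / 0.18 = 122.167
AUC_0→∞ = 374.835 + 122.167 = 497.002 mcg/mL·h

AUC = 497 mcg/mL·h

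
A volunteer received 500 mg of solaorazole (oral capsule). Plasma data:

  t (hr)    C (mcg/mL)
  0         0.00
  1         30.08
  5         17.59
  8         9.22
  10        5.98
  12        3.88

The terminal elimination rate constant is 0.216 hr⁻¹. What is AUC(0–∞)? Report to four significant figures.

AUC = 193.6 mcg/mL·hr

Trapezoidal AUC_0→12:
  [0→1]: (0.00+30.08)/2 × 1 = 15.04
  [1→5]: (30.08+17.59)/2 × 4 = 95.34
  [5→8]: (17.59+9.22)/2 × 3 = 40.215
  [8→10]: (9.22+5.98)/2 × 2 = 15.2
  [10→12]: (5.98+3.88)/2 × 2 = 9.86
  Sum = 175.655 mcg/mL·hr
Extrapolated tail: C_last / k_e = 3.88 / 0.216 = 17.963
AUC_0→∞ = 175.655 + 17.963 = 193.618 mcg/mL·hr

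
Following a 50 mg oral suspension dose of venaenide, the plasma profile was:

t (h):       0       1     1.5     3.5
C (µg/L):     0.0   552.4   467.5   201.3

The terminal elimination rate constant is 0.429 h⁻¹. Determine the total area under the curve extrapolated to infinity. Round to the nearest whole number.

AUC = 1669 µg/L·h

Trapezoidal AUC_0→3.5:
  [0→1]: (0.0+552.4)/2 × 1 = 276.2
  [1→1.5]: (552.4+467.5)/2 × 0.5 = 254.975
  [1.5→3.5]: (467.5+201.3)/2 × 2 = 668.8
  Sum = 1199.975 µg/L·h
Extrapolated tail: C_last / k_e = 201.3 / 0.429 = 469.231
AUC_0→∞ = 1199.975 + 469.231 = 1669.206 µg/L·h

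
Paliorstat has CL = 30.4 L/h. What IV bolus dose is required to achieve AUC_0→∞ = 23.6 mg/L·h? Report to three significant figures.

Dose = 717 mg

Dose_iv = CL × AUC_0→∞
     = 30.4 × 23.6 = 717.44 mg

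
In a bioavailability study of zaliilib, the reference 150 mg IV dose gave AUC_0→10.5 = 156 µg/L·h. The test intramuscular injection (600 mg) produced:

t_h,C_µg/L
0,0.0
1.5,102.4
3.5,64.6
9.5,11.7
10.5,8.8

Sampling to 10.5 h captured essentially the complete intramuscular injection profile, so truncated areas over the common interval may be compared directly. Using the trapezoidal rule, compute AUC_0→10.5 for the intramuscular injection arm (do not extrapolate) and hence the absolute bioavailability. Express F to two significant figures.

Trapezoidal AUC_0→10.5 (intramuscular injection):
  [0→1.5]: (0.0+102.4)/2 × 1.5 = 76.8
  [1.5→3.5]: (102.4+64.6)/2 × 2 = 167.0
  [3.5→9.5]: (64.6+11.7)/2 × 6 = 228.9
  [9.5→10.5]: (11.7+8.8)/2 × 1 = 10.25
  Sum = 482.95 µg/L·h
F = (AUC_ev/D_ev)/(AUC_iv/D_iv) = (482.95/600)/(156/150) = 0.804917/1.04 = 0.7740

F = 0.77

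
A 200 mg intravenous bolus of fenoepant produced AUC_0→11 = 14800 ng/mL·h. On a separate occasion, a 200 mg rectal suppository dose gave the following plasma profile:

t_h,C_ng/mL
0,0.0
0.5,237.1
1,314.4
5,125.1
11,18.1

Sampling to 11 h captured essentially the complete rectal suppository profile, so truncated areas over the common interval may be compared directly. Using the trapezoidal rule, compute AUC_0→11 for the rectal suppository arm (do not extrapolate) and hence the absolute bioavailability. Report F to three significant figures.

Trapezoidal AUC_0→11 (rectal suppository):
  [0→0.5]: (0.0+237.1)/2 × 0.5 = 59.275
  [0.5→1]: (237.1+314.4)/2 × 0.5 = 137.875
  [1→5]: (314.4+125.1)/2 × 4 = 879.0
  [5→11]: (125.1+18.1)/2 × 6 = 429.6
  Sum = 1505.75 ng/mL·h
F = (AUC_ev/D_ev)/(AUC_iv/D_iv) = (1505.75/200)/(14800/200) = 7.52875/74 = 0.1017

F = 0.102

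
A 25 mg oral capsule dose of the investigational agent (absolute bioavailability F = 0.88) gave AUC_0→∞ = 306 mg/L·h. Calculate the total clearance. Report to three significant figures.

CL = 0.0719 L/h

CL = F × Dose / AUC_0→∞
   = 0.88 × 25 / 306 = 0.0718954 L/h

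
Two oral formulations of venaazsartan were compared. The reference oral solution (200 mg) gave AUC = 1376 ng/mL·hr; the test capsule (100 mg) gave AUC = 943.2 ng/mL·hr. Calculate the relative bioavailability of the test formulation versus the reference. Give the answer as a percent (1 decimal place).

F_rel = (AUC_test/D_test) / (AUC_ref/D_ref)
      = (943.2/100) / (1376/200)
      = 9.432 / 6.88 = 1.3709 = 137.09%

F_rel = 137.1%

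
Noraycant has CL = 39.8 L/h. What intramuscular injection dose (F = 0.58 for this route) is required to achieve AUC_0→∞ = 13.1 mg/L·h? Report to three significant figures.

Dose = 899 mg

Dose = CL × AUC_0→∞ / F
     = 39.8 × 13.1 / 0.58 = 898.931 mg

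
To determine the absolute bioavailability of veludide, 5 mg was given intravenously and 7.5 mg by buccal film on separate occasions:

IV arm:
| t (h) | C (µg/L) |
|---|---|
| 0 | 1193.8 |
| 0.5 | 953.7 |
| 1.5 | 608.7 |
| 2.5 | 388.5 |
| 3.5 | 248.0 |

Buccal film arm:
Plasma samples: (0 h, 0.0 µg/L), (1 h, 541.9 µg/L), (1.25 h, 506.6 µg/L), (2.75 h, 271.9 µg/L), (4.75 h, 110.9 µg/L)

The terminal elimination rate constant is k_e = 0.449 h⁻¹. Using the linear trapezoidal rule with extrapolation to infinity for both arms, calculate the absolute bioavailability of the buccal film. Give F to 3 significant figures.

F = 0.401

Trapezoidal AUC_0→3.5 (IV):
  [0→0.5]: (1193.8+953.7)/2 × 0.5 = 536.875
  [0.5→1.5]: (953.7+608.7)/2 × 1 = 781.2
  [1.5→2.5]: (608.7+388.5)/2 × 1 = 498.6
  [2.5→3.5]: (388.5+248.0)/2 × 1 = 318.25
  Sum = 2134.925 µg/L·h
IV tail: 248.0/0.449 = 552.339; AUC_iv,0→∞ = 2134.925 + 552.339 = 2687.264 µg/L·h
Trapezoidal AUC_0→4.75 (buccal film):
  [0→1]: (0.0+541.9)/2 × 1 = 270.95
  [1→1.25]: (541.9+506.6)/2 × 0.25 = 131.0625
  [1.25→2.75]: (506.6+271.9)/2 × 1.5 = 583.875
  [2.75→4.75]: (271.9+110.9)/2 × 2 = 382.8
  Sum = 1368.6875 µg/L·h
buccal film tail: 110.9/0.449 = 246.993; AUC_ev,0→∞ = 1368.6875 + 246.993 = 1615.6805 µg/L·h
F = (AUC_ev/D_ev)/(AUC_iv/D_iv) = (1615.6805/7.5)/(2687.264/5) = 215.424/537.4528 = 0.4008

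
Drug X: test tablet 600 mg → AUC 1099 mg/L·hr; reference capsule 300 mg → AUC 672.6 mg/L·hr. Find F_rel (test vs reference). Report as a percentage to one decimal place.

F_rel = 81.7%

F_rel = (AUC_test/D_test) / (AUC_ref/D_ref)
      = (1099/600) / (672.6/300)
      = 1.83167 / 2.242 = 0.8170 = 81.70%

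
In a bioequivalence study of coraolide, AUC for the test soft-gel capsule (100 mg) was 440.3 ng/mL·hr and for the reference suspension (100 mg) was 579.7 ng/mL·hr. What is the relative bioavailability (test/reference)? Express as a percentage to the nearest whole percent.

F_rel = (AUC_test/D_test) / (AUC_ref/D_ref)
      = (440.3/100) / (579.7/100)
      = 4.403 / 5.797 = 0.7595 = 75.95%

F_rel = 76%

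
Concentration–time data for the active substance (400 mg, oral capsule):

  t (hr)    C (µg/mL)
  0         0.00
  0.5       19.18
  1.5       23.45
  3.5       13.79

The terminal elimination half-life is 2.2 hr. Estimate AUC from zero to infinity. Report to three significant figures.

Trapezoidal AUC_0→3.5:
  [0→0.5]: (0.00+19.18)/2 × 0.5 = 4.795
  [0.5→1.5]: (19.18+23.45)/2 × 1 = 21.315
  [1.5→3.5]: (23.45+13.79)/2 × 2 = 37.24
  Sum = 63.35 µg/mL·hr
k_e = ln2 / t½ = 0.693147 / 2.2 = 0.3151 hr^-1
Extrapolated tail: C_last / k_e = 13.79 / 0.3151 = 43.764
AUC_0→∞ = 63.35 + 43.764 = 107.114 µg/mL·hr

AUC = 107 µg/mL·hr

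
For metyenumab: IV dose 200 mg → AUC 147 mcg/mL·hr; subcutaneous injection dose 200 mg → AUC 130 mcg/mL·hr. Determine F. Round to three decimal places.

F = 0.884

F = (AUC_ev / D_ev) / (AUC_iv / D_iv)
  = (130/200) / (147/200)
  = 0.65 / 0.735 = 0.8844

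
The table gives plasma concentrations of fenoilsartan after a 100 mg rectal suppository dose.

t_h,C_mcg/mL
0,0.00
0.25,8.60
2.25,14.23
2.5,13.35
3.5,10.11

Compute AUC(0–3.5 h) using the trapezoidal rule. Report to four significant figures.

AUC = 39.08 mcg/mL·h

Trapezoidal AUC_0→3.5:
  [0→0.25]: (0.00+8.60)/2 × 0.25 = 1.075
  [0.25→2.25]: (8.60+14.23)/2 × 2 = 22.83
  [2.25→2.5]: (14.23+13.35)/2 × 0.25 = 3.4475
  [2.5→3.5]: (13.35+10.11)/2 × 1 = 11.73
  Sum = 39.0825 mcg/mL·h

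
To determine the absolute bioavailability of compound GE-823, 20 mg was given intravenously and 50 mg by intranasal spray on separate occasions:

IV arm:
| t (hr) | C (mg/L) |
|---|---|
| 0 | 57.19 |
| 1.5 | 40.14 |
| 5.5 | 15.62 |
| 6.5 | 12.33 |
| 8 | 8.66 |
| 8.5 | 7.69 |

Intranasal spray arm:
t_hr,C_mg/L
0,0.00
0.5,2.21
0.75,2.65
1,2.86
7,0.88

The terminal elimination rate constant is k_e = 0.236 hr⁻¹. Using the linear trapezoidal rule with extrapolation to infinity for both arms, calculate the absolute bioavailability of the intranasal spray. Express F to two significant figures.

F = 0.027

Trapezoidal AUC_0→8.5 (IV):
  [0→1.5]: (57.19+40.14)/2 × 1.5 = 72.9975
  [1.5→5.5]: (40.14+15.62)/2 × 4 = 111.52
  [5.5→6.5]: (15.62+12.33)/2 × 1 = 13.975
  [6.5→8]: (12.33+8.66)/2 × 1.5 = 15.7425
  [8→8.5]: (8.66+7.69)/2 × 0.5 = 4.0875
  Sum = 218.3225 mg/L·hr
IV tail: 7.69/0.236 = 32.585; AUC_iv,0→∞ = 218.3225 + 32.585 = 250.9075 mg/L·hr
Trapezoidal AUC_0→7 (intranasal spray):
  [0→0.5]: (0.00+2.21)/2 × 0.5 = 0.5525
  [0.5→0.75]: (2.21+2.65)/2 × 0.25 = 0.6075
  [0.75→1]: (2.65+2.86)/2 × 0.25 = 0.68875
  [1→7]: (2.86+0.88)/2 × 6 = 11.22
  Sum = 13.06875 mg/L·hr
intranasal spray tail: 0.88/0.236 = 3.729; AUC_ev,0→∞ = 13.06875 + 3.729 = 16.79775 mg/L·hr
F = (AUC_ev/D_ev)/(AUC_iv/D_iv) = (16.79775/50)/(250.9075/20) = 0.335955/12.545375 = 0.0268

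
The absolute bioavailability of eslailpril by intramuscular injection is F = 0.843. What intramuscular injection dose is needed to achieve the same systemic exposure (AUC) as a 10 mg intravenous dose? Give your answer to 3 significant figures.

For equal systemic exposure: F × D_ev = D_iv
D_ev = D_iv / F = 10 / 0.843 = 11.8624 mg

D_intramuscular = 11.9 mg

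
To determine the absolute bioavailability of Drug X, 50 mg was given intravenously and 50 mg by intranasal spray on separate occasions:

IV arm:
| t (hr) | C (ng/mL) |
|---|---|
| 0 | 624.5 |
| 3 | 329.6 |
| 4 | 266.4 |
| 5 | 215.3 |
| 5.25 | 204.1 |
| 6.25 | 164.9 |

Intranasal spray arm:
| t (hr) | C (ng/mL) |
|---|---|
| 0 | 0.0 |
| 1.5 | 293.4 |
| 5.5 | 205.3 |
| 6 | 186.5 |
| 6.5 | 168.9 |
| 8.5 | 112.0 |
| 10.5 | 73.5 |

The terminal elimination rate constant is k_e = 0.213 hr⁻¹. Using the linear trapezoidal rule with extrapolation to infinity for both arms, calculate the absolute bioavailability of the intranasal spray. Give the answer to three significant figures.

F = 0.743

Trapezoidal AUC_0→6.25 (IV):
  [0→3]: (624.5+329.6)/2 × 3 = 1431.15
  [3→4]: (329.6+266.4)/2 × 1 = 298.0
  [4→5]: (266.4+215.3)/2 × 1 = 240.85
  [5→5.25]: (215.3+204.1)/2 × 0.25 = 52.425
  [5.25→6.25]: (204.1+164.9)/2 × 1 = 184.5
  Sum = 2206.925 ng/mL·hr
IV tail: 164.9/0.213 = 774.178; AUC_iv,0→∞ = 2206.925 + 774.178 = 2981.103 ng/mL·hr
Trapezoidal AUC_0→10.5 (intranasal spray):
  [0→1.5]: (0.0+293.4)/2 × 1.5 = 220.05
  [1.5→5.5]: (293.4+205.3)/2 × 4 = 997.4
  [5.5→6]: (205.3+186.5)/2 × 0.5 = 97.95
  [6→6.5]: (186.5+168.9)/2 × 0.5 = 88.85
  [6.5→8.5]: (168.9+112.0)/2 × 2 = 280.9
  [8.5→10.5]: (112.0+73.5)/2 × 2 = 185.5
  Sum = 1870.65 ng/mL·hr
intranasal spray tail: 73.5/0.213 = 345.070; AUC_ev,0→∞ = 1870.65 + 345.070 = 2215.72 ng/mL·hr
F = (AUC_ev/D_ev)/(AUC_iv/D_iv) = (2215.72/50)/(2981.103/50) = 44.3144/59.62206 = 0.7433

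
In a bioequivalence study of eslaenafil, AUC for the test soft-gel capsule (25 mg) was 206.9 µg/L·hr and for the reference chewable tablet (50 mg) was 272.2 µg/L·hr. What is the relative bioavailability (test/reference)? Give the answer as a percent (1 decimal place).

F_rel = (AUC_test/D_test) / (AUC_ref/D_ref)
      = (206.9/25) / (272.2/50)
      = 8.276 / 5.444 = 1.5202 = 152.02%

F_rel = 152.0%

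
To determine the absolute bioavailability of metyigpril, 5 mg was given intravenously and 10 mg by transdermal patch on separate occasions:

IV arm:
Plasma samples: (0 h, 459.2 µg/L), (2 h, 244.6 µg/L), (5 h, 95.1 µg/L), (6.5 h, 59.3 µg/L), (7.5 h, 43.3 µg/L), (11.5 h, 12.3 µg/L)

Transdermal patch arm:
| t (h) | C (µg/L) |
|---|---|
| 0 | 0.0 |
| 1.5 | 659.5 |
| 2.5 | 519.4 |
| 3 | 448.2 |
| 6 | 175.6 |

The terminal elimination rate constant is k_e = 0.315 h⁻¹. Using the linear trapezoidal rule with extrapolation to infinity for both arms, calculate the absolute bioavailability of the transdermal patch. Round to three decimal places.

F = 0.921

Trapezoidal AUC_0→11.5 (IV):
  [0→2]: (459.2+244.6)/2 × 2 = 703.8
  [2→5]: (244.6+95.1)/2 × 3 = 509.55
  [5→6.5]: (95.1+59.3)/2 × 1.5 = 115.8
  [6.5→7.5]: (59.3+43.3)/2 × 1 = 51.3
  [7.5→11.5]: (43.3+12.3)/2 × 4 = 111.2
  Sum = 1491.65 µg/L·h
IV tail: 12.3/0.315 = 39.048; AUC_iv,0→∞ = 1491.65 + 39.048 = 1530.698 µg/L·h
Trapezoidal AUC_0→6 (transdermal patch):
  [0→1.5]: (0.0+659.5)/2 × 1.5 = 494.625
  [1.5→2.5]: (659.5+519.4)/2 × 1 = 589.45
  [2.5→3]: (519.4+448.2)/2 × 0.5 = 241.9
  [3→6]: (448.2+175.6)/2 × 3 = 935.7
  Sum = 2261.675 µg/L·h
transdermal patch tail: 175.6/0.315 = 557.460; AUC_ev,0→∞ = 2261.675 + 557.460 = 2819.135 µg/L·h
F = (AUC_ev/D_ev)/(AUC_iv/D_iv) = (2819.135/10)/(1530.698/5) = 281.9135/306.1396 = 0.9209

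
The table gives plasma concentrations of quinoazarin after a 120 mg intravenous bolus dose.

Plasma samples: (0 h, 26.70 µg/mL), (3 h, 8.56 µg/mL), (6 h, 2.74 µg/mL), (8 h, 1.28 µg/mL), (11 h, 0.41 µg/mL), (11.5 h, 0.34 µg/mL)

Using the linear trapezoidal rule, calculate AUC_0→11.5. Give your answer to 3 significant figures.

Trapezoidal AUC_0→11.5:
  [0→3]: (26.70+8.56)/2 × 3 = 52.89
  [3→6]: (8.56+2.74)/2 × 3 = 16.95
  [6→8]: (2.74+1.28)/2 × 2 = 4.02
  [8→11]: (1.28+0.41)/2 × 3 = 2.535
  [11→11.5]: (0.41+0.34)/2 × 0.5 = 0.1875
  Sum = 76.5825 µg/mL·h

AUC = 76.6 µg/mL·h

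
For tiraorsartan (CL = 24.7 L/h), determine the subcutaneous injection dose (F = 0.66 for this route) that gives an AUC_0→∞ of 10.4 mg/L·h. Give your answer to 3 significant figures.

Dose = 389 mg

Dose = CL × AUC_0→∞ / F
     = 24.7 × 10.4 / 0.66 = 389.212 mg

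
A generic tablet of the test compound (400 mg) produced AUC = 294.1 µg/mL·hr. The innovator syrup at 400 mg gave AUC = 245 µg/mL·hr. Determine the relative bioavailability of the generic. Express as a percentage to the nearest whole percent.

F_rel = (AUC_test/D_test) / (AUC_ref/D_ref)
      = (294.1/400) / (245/400)
      = 0.73525 / 0.6125 = 1.2004 = 120.04%

F_rel = 120%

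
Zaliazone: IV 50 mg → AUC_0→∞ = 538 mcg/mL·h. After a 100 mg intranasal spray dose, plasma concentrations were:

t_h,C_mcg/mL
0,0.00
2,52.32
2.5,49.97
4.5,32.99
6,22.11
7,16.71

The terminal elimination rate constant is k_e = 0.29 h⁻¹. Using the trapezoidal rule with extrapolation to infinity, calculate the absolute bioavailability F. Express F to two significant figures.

F = 0.26

Trapezoidal AUC_0→7 (intranasal spray):
  [0→2]: (0.00+52.32)/2 × 2 = 52.32
  [2→2.5]: (52.32+49.97)/2 × 0.5 = 25.5725
  [2.5→4.5]: (49.97+32.99)/2 × 2 = 82.96
  [4.5→6]: (32.99+22.11)/2 × 1.5 = 41.325
  [6→7]: (22.11+16.71)/2 × 1 = 19.41
  Sum = 221.5875 mcg/mL·h
Tail: C_last/k_e = 16.71/0.29 = 57.621
AUC_0→∞ (intranasal spray) = 221.5875 + 57.621 = 279.2085 mcg/mL·h
F = (AUC_ev/D_ev)/(AUC_iv/D_iv) = (279.2085/100)/(538/50) = 2.792085/10.76 = 0.2595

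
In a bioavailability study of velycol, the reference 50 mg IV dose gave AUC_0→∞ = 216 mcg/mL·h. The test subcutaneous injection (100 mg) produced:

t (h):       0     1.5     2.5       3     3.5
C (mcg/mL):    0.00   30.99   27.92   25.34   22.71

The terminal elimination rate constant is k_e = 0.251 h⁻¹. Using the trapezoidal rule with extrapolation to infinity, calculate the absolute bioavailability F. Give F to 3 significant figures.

Trapezoidal AUC_0→3.5 (subcutaneous injection):
  [0→1.5]: (0.00+30.99)/2 × 1.5 = 23.2425
  [1.5→2.5]: (30.99+27.92)/2 × 1 = 29.455
  [2.5→3]: (27.92+25.34)/2 × 0.5 = 13.315
  [3→3.5]: (25.34+22.71)/2 × 0.5 = 12.0125
  Sum = 78.025 mcg/mL·h
Tail: C_last/k_e = 22.71/0.251 = 90.478
AUC_0→∞ (subcutaneous injection) = 78.025 + 90.478 = 168.503 mcg/mL·h
F = (AUC_ev/D_ev)/(AUC_iv/D_iv) = (168.503/100)/(216/50) = 1.68503/4.32 = 0.3901

F = 0.390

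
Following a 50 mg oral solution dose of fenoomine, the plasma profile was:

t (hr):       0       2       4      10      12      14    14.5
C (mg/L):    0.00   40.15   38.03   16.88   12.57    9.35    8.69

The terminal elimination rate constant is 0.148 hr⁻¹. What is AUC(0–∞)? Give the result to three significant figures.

Trapezoidal AUC_0→14.5:
  [0→2]: (0.00+40.15)/2 × 2 = 40.15
  [2→4]: (40.15+38.03)/2 × 2 = 78.18
  [4→10]: (38.03+16.88)/2 × 6 = 164.73
  [10→12]: (16.88+12.57)/2 × 2 = 29.45
  [12→14]: (12.57+9.35)/2 × 2 = 21.92
  [14→14.5]: (9.35+8.69)/2 × 0.5 = 4.51
  Sum = 338.94 mg/L·hr
Extrapolated tail: C_last / k_e = 8.69 / 0.148 = 58.716
AUC_0→∞ = 338.94 + 58.716 = 397.656 mg/L·hr

AUC = 398 mg/L·hr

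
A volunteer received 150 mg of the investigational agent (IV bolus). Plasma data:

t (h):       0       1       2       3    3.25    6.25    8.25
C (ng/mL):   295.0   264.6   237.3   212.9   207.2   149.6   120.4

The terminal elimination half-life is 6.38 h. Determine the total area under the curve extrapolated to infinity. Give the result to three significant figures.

Trapezoidal AUC_0→8.25:
  [0→1]: (295.0+264.6)/2 × 1 = 279.8
  [1→2]: (264.6+237.3)/2 × 1 = 250.95
  [2→3]: (237.3+212.9)/2 × 1 = 225.1
  [3→3.25]: (212.9+207.2)/2 × 0.25 = 52.5125
  [3.25→6.25]: (207.2+149.6)/2 × 3 = 535.2
  [6.25→8.25]: (149.6+120.4)/2 × 2 = 270.0
  Sum = 1613.5625 ng/mL·h
k_e = ln2 / t½ = 0.693147 / 6.38 = 0.1086 h^-1
Extrapolated tail: C_last / k_e = 120.4 / 0.1086 = 1108.656
AUC_0→∞ = 1613.5625 + 1108.656 = 2722.2185 ng/mL·h

AUC = 2720 ng/mL·h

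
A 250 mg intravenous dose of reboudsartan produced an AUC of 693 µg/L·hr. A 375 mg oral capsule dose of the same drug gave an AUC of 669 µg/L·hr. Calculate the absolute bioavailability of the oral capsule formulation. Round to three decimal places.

F = (AUC_ev / D_ev) / (AUC_iv / D_iv)
  = (669/375) / (693/250)
  = 1.784 / 2.772 = 0.6436

F = 0.644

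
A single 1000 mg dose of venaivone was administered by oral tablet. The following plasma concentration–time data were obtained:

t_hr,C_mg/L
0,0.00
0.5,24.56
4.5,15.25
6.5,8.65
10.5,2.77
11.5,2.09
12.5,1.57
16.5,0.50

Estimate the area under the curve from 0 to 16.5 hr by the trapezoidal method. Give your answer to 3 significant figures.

Trapezoidal AUC_0→16.5:
  [0→0.5]: (0.00+24.56)/2 × 0.5 = 6.14
  [0.5→4.5]: (24.56+15.25)/2 × 4 = 79.62
  [4.5→6.5]: (15.25+8.65)/2 × 2 = 23.9
  [6.5→10.5]: (8.65+2.77)/2 × 4 = 22.84
  [10.5→11.5]: (2.77+2.09)/2 × 1 = 2.43
  [11.5→12.5]: (2.09+1.57)/2 × 1 = 1.83
  [12.5→16.5]: (1.57+0.50)/2 × 4 = 4.14
  Sum = 140.9 mg/L·hr

AUC = 141 mg/L·hr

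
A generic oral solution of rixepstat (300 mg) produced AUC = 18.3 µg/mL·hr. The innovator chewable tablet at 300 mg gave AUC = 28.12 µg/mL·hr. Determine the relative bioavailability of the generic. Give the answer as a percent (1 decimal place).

F_rel = 65.1%

F_rel = (AUC_test/D_test) / (AUC_ref/D_ref)
      = (18.3/300) / (28.12/300)
      = 0.061 / 0.0937333 = 0.6508 = 65.08%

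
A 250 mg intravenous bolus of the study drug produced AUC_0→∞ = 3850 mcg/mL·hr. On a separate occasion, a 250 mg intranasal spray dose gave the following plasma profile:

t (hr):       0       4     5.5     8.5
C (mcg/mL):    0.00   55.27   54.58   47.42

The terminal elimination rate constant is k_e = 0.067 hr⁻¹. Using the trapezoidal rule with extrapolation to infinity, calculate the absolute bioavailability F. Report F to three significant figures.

Trapezoidal AUC_0→8.5 (intranasal spray):
  [0→4]: (0.00+55.27)/2 × 4 = 110.54
  [4→5.5]: (55.27+54.58)/2 × 1.5 = 82.3875
  [5.5→8.5]: (54.58+47.42)/2 × 3 = 153.0
  Sum = 345.9275 mcg/mL·hr
Tail: C_last/k_e = 47.42/0.067 = 707.761
AUC_0→∞ (intranasal spray) = 345.9275 + 707.761 = 1053.6885 mcg/mL·hr
F = (AUC_ev/D_ev)/(AUC_iv/D_iv) = (1053.6885/250)/(3850/250) = 4.214754/15.4 = 0.2737

F = 0.274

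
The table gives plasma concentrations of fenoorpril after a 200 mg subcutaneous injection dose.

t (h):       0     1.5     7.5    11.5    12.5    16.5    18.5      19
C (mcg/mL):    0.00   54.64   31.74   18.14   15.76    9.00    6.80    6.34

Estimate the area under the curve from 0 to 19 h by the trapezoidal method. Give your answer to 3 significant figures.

AUC = 485 mcg/mL·h

Trapezoidal AUC_0→19:
  [0→1.5]: (0.00+54.64)/2 × 1.5 = 40.98
  [1.5→7.5]: (54.64+31.74)/2 × 6 = 259.14
  [7.5→11.5]: (31.74+18.14)/2 × 4 = 99.76
  [11.5→12.5]: (18.14+15.76)/2 × 1 = 16.95
  [12.5→16.5]: (15.76+9.00)/2 × 4 = 49.52
  [16.5→18.5]: (9.00+6.80)/2 × 2 = 15.8
  [18.5→19]: (6.80+6.34)/2 × 0.5 = 3.285
  Sum = 485.435 mcg/mL·h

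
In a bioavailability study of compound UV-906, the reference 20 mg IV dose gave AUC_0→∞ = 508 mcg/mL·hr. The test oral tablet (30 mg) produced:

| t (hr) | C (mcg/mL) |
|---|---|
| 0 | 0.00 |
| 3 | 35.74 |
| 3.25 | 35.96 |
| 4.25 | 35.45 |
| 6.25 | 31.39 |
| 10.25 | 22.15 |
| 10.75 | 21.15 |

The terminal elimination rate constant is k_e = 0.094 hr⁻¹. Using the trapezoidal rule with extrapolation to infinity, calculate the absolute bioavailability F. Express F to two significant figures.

F = 0.67

Trapezoidal AUC_0→10.75 (oral tablet):
  [0→3]: (0.00+35.74)/2 × 3 = 53.61
  [3→3.25]: (35.74+35.96)/2 × 0.25 = 8.9625
  [3.25→4.25]: (35.96+35.45)/2 × 1 = 35.705
  [4.25→6.25]: (35.45+31.39)/2 × 2 = 66.84
  [6.25→10.25]: (31.39+22.15)/2 × 4 = 107.08
  [10.25→10.75]: (22.15+21.15)/2 × 0.5 = 10.825
  Sum = 283.0225 mcg/mL·hr
Tail: C_last/k_e = 21.15/0.094 = 225.000
AUC_0→∞ (oral tablet) = 283.0225 + 225.000 = 508.0225 mcg/mL·hr
F = (AUC_ev/D_ev)/(AUC_iv/D_iv) = (508.0225/30)/(508/20) = 16.9341/25.4 = 0.6667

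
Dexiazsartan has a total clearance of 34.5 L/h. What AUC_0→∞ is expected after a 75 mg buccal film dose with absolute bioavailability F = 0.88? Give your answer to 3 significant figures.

AUC = 1.91 mg/L·h

AUC_0→∞ = F × Dose / CL
        = 0.88 × 75 / 34.5 = 1.91304 mg/L·h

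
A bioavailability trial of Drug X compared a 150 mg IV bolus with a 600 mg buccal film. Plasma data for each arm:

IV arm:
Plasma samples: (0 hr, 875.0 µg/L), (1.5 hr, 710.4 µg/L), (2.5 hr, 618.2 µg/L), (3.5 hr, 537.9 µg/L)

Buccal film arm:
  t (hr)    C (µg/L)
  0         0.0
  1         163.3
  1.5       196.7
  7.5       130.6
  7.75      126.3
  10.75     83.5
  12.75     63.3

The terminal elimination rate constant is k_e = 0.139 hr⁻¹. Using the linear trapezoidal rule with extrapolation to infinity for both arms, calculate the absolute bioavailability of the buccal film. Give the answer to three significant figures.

F = 0.0834

Trapezoidal AUC_0→3.5 (IV):
  [0→1.5]: (875.0+710.4)/2 × 1.5 = 1189.05
  [1.5→2.5]: (710.4+618.2)/2 × 1 = 664.3
  [2.5→3.5]: (618.2+537.9)/2 × 1 = 578.05
  Sum = 2431.4 µg/L·hr
IV tail: 537.9/0.139 = 3869.784; AUC_iv,0→∞ = 2431.4 + 3869.784 = 6301.184 µg/L·hr
Trapezoidal AUC_0→12.75 (buccal film):
  [0→1]: (0.0+163.3)/2 × 1 = 81.65
  [1→1.5]: (163.3+196.7)/2 × 0.5 = 90.0
  [1.5→7.5]: (196.7+130.6)/2 × 6 = 981.9
  [7.5→7.75]: (130.6+126.3)/2 × 0.25 = 32.1125
  [7.75→10.75]: (126.3+83.5)/2 × 3 = 314.7
  [10.75→12.75]: (83.5+63.3)/2 × 2 = 146.8
  Sum = 1647.1625 µg/L·hr
buccal film tail: 63.3/0.139 = 455.396; AUC_ev,0→∞ = 1647.1625 + 455.396 = 2102.5585 µg/L·hr
F = (AUC_ev/D_ev)/(AUC_iv/D_iv) = (2102.5585/600)/(6301.184/150) = 3.50426/42.0079 = 0.0834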